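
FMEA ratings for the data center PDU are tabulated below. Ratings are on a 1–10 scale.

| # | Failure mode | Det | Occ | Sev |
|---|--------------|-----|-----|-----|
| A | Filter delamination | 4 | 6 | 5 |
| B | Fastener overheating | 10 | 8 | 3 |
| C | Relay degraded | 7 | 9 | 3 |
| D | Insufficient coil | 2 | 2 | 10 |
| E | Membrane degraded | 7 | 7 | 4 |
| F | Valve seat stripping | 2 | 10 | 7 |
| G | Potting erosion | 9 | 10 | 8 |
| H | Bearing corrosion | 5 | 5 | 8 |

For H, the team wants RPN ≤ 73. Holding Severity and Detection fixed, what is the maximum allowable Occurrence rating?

1

H: S=8, O=5, D=5 → current RPN = 200.
Fixed product = 40. Need 40 × O ≤ 73, so O ≤ 73/40 = 1.82.
Maximum integer Occurrence rating = 1 (gives RPN 40; O=2 would give 80 > 73).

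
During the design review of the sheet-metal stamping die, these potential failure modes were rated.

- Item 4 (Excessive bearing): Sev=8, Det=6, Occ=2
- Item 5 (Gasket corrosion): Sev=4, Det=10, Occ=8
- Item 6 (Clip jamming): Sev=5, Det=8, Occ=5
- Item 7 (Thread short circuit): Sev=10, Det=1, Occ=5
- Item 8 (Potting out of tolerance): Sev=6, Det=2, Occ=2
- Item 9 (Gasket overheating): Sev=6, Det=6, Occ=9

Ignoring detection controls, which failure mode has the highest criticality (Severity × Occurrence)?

Criticality = Severity × Occurrence:
  Item 4: 8 × 2 = 16
  Item 5: 4 × 8 = 32
  Item 6: 5 × 5 = 25
  Item 7: 10 × 5 = 50
  Item 8: 6 × 2 = 12
  Item 9: 6 × 9 = 54
Highest criticality is 54 → Item 9.

Item 9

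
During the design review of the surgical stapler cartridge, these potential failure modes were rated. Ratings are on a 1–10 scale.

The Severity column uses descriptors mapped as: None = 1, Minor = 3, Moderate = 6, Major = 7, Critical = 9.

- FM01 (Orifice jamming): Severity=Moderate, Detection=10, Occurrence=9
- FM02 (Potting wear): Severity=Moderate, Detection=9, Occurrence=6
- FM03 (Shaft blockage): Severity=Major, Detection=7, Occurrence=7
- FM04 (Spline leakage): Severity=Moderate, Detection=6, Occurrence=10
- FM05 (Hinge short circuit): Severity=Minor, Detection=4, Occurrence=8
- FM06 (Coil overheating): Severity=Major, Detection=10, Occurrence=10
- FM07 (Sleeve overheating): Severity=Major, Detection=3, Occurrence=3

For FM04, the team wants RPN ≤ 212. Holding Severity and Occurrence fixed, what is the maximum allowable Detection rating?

FM04: S=6, O=10, D=6 → current RPN = 360.
Fixed product = 60. Need 60 × D ≤ 212, so D ≤ 212/60 = 3.53.
Maximum integer Detection rating = 3 (gives RPN 180; D=4 would give 240 > 212).

3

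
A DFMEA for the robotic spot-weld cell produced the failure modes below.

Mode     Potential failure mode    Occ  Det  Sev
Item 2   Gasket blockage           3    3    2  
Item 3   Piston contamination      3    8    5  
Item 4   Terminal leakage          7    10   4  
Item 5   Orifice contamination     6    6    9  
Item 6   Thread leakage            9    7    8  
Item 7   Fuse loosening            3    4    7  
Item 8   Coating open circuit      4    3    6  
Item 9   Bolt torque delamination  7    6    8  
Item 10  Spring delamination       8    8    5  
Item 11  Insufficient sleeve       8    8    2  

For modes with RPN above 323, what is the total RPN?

RPN = Severity × Occurrence × Detection:
  Item 2: 2 × 3 × 3 = 18
  Item 3: 5 × 3 × 8 = 120
  Item 4: 4 × 7 × 10 = 280
  Item 5: 9 × 6 × 6 = 324
  Item 6: 8 × 9 × 7 = 504
  Item 7: 7 × 3 × 4 = 84
  Item 8: 6 × 4 × 3 = 72
  Item 9: 8 × 7 × 6 = 336
  Item 10: 5 × 8 × 8 = 320
  Item 11: 2 × 8 × 8 = 128
RPN > 323: Item 5 (324), Item 6 (504), Item 9 (336).
Sum: 324 + 504 + 336 = 1164.

1164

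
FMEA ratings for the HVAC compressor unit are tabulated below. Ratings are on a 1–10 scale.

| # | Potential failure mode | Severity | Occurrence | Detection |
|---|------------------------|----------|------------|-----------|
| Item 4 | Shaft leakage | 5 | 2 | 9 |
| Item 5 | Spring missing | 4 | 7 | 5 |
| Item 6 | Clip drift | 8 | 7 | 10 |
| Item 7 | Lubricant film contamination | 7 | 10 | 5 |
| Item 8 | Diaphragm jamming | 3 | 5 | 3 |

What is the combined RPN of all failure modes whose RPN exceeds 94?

1050

RPN = Severity × Occurrence × Detection:
  Item 4: 5 × 2 × 9 = 90
  Item 5: 4 × 7 × 5 = 140
  Item 6: 8 × 7 × 10 = 560
  Item 7: 7 × 10 × 5 = 350
  Item 8: 3 × 5 × 3 = 45
RPN > 94: Item 5 (140), Item 6 (560), Item 7 (350).
Sum: 140 + 560 + 350 = 1050.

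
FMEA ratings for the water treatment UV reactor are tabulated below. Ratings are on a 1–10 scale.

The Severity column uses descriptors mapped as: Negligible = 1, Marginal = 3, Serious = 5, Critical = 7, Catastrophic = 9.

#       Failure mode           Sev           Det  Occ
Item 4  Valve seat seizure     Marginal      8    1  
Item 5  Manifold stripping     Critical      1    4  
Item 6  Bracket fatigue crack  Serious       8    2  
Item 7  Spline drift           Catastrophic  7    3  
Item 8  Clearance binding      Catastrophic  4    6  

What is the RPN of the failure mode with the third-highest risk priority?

80

RPN = Severity × Occurrence × Detection:
  Item 4: 3 × 1 × 8 = 24
  Item 5: 7 × 4 × 1 = 28
  Item 6: 5 × 2 × 8 = 80
  Item 7: 9 × 3 × 7 = 189
  Item 8: 9 × 6 × 4 = 216
Sorted descending: 216, 189, 80, 28, 24.
The third-highest RPN is 80 (Item 6).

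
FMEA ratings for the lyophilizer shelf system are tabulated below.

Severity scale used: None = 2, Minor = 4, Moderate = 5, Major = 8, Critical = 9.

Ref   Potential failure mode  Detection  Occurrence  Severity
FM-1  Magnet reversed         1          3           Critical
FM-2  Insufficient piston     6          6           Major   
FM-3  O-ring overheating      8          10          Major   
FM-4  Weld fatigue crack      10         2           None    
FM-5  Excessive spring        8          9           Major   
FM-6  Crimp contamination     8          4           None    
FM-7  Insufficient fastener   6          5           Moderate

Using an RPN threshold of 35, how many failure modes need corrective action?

RPN = Severity × Occurrence × Detection:
  FM-1: 9 × 3 × 1 = 27
  FM-2: 8 × 6 × 6 = 288
  FM-3: 8 × 10 × 8 = 640
  FM-4: 2 × 2 × 10 = 40
  FM-5: 8 × 9 × 8 = 576
  FM-6: 2 × 4 × 8 = 64
  FM-7: 5 × 5 × 6 = 150
Modes with RPN ≥ 35: FM-2 (288), FM-3 (640), FM-4 (40), FM-5 (576), FM-6 (64), FM-7 (150) → 6.

6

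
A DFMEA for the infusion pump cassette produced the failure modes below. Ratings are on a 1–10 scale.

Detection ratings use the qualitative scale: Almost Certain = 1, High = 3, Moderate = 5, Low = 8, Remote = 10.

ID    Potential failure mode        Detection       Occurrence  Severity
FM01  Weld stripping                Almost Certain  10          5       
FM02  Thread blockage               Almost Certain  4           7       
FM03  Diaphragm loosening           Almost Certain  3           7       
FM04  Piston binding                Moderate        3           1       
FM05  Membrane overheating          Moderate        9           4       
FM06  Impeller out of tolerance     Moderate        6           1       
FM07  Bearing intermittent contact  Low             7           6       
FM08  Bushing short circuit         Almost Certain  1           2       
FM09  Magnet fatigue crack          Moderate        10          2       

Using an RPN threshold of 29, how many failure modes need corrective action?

RPN = Severity × Occurrence × Detection:
  FM01: 5 × 10 × 1 = 50
  FM02: 7 × 4 × 1 = 28
  FM03: 7 × 3 × 1 = 21
  FM04: 1 × 3 × 5 = 15
  FM05: 4 × 9 × 5 = 180
  FM06: 1 × 6 × 5 = 30
  FM07: 6 × 7 × 8 = 336
  FM08: 2 × 1 × 1 = 2
  FM09: 2 × 10 × 5 = 100
Modes with RPN ≥ 29: FM01 (50), FM05 (180), FM06 (30), FM07 (336), FM09 (100) → 5.

5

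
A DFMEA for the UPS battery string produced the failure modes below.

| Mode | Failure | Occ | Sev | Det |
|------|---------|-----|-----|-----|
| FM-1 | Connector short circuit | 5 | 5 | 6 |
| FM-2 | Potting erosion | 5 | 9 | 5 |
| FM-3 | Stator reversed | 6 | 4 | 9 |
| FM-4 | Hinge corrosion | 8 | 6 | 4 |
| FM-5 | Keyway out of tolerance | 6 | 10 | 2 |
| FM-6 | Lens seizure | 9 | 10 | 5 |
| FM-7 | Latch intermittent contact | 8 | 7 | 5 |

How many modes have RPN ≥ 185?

RPN = Severity × Occurrence × Detection:
  FM-1: 5 × 5 × 6 = 150
  FM-2: 9 × 5 × 5 = 225
  FM-3: 4 × 6 × 9 = 216
  FM-4: 6 × 8 × 4 = 192
  FM-5: 10 × 6 × 2 = 120
  FM-6: 10 × 9 × 5 = 450
  FM-7: 7 × 8 × 5 = 280
Modes with RPN ≥ 185: FM-2 (225), FM-3 (216), FM-4 (192), FM-6 (450), FM-7 (280) → 5.

5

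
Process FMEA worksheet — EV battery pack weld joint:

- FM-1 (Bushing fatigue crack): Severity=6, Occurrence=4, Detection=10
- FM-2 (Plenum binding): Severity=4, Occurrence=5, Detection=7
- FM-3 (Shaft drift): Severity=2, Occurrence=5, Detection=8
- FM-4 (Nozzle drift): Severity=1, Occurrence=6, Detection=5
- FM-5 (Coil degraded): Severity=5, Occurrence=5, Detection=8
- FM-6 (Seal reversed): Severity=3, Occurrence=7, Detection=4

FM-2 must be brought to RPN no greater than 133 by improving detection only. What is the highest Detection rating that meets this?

FM-2: S=4, O=5, D=7 → current RPN = 140.
Fixed product = 20. Need 20 × D ≤ 133, so D ≤ 133/20 = 6.65.
Maximum integer Detection rating = 6 (gives RPN 120; D=7 would give 140 > 133).

6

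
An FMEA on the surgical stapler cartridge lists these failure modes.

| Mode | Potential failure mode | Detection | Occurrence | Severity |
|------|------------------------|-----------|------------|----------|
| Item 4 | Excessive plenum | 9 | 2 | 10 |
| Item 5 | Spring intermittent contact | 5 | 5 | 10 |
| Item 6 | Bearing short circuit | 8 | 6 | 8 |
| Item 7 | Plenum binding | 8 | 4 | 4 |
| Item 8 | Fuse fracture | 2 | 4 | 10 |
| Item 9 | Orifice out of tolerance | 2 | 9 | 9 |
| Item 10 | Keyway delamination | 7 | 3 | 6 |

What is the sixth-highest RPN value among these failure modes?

RPN = Severity × Occurrence × Detection:
  Item 4: 10 × 2 × 9 = 180
  Item 5: 10 × 5 × 5 = 250
  Item 6: 8 × 6 × 8 = 384
  Item 7: 4 × 4 × 8 = 128
  Item 8: 10 × 4 × 2 = 80
  Item 9: 9 × 9 × 2 = 162
  Item 10: 6 × 3 × 7 = 126
Sorted descending: 384, 250, 180, 162, 128, 126, 80.
The sixth-highest RPN is 126 (Item 10).

126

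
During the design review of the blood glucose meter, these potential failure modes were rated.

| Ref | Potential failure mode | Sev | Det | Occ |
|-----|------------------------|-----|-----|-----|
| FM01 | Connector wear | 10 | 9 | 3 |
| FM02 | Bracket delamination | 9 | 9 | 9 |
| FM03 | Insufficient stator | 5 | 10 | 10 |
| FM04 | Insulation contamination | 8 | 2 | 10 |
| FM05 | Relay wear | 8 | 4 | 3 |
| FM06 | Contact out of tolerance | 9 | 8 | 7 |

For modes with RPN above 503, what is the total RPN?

RPN = Severity × Occurrence × Detection:
  FM01: 10 × 3 × 9 = 270
  FM02: 9 × 9 × 9 = 729
  FM03: 5 × 10 × 10 = 500
  FM04: 8 × 10 × 2 = 160
  FM05: 8 × 3 × 4 = 96
  FM06: 9 × 7 × 8 = 504
RPN > 503: FM02 (729), FM06 (504).
Sum: 729 + 504 = 1233.

1233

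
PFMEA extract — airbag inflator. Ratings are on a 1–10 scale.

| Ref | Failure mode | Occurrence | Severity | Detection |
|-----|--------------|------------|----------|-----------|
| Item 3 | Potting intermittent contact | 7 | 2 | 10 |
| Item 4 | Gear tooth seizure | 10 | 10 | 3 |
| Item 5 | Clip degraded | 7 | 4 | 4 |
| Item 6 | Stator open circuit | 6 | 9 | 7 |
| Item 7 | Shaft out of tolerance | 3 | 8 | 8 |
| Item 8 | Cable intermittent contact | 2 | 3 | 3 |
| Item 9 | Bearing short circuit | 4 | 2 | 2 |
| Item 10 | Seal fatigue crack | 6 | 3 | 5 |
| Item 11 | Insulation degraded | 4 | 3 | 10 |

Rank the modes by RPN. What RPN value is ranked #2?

300

RPN = Severity × Occurrence × Detection:
  Item 3: 2 × 7 × 10 = 140
  Item 4: 10 × 10 × 3 = 300
  Item 5: 4 × 7 × 4 = 112
  Item 6: 9 × 6 × 7 = 378
  Item 7: 8 × 3 × 8 = 192
  Item 8: 3 × 2 × 3 = 18
  Item 9: 2 × 4 × 2 = 16
  Item 10: 3 × 6 × 5 = 90
  Item 11: 3 × 4 × 10 = 120
Sorted descending: 378, 300, 192, 140, 120, 112, 90, 18, 16.
The second-highest RPN is 300 (Item 4).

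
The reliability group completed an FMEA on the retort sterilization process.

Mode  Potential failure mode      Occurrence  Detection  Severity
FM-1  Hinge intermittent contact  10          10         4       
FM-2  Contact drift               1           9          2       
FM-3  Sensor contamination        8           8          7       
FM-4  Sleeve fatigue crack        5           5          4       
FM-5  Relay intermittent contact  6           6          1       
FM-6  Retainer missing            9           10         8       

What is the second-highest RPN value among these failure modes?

448

RPN = Severity × Occurrence × Detection:
  FM-1: 4 × 10 × 10 = 400
  FM-2: 2 × 1 × 9 = 18
  FM-3: 7 × 8 × 8 = 448
  FM-4: 4 × 5 × 5 = 100
  FM-5: 1 × 6 × 6 = 36
  FM-6: 8 × 9 × 10 = 720
Sorted descending: 720, 448, 400, 100, 36, 18.
The second-highest RPN is 448 (FM-3).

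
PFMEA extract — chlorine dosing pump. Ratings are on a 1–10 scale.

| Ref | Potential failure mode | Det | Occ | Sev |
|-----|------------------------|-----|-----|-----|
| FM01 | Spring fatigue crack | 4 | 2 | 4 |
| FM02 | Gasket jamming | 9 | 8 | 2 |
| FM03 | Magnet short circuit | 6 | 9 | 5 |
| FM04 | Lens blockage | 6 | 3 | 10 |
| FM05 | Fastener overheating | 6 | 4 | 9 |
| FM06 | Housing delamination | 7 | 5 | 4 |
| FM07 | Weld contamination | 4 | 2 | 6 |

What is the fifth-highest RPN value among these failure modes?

140

RPN = Severity × Occurrence × Detection:
  FM01: 4 × 2 × 4 = 32
  FM02: 2 × 8 × 9 = 144
  FM03: 5 × 9 × 6 = 270
  FM04: 10 × 3 × 6 = 180
  FM05: 9 × 4 × 6 = 216
  FM06: 4 × 5 × 7 = 140
  FM07: 6 × 2 × 4 = 48
Sorted descending: 270, 216, 180, 144, 140, 48, 32.
The fifth-highest RPN is 140 (FM06).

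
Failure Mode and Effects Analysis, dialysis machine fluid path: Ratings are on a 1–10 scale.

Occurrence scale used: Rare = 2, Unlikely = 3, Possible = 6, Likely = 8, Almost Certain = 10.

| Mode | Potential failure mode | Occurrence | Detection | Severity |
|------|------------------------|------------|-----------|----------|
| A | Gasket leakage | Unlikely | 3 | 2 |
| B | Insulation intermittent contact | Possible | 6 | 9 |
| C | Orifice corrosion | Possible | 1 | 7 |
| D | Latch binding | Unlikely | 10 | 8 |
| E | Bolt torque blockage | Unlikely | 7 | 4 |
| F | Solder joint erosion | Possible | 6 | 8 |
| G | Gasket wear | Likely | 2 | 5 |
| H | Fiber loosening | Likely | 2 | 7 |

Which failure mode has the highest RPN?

RPN = Severity × Occurrence × Detection:
  A: 2 × 3 × 3 = 18
  B: 9 × 6 × 6 = 324
  C: 7 × 6 × 1 = 42
  D: 8 × 3 × 10 = 240
  E: 4 × 3 × 7 = 84
  F: 8 × 6 × 6 = 288
  G: 5 × 8 × 2 = 80
  H: 7 × 8 × 2 = 112
Highest RPN is 324 → B.

B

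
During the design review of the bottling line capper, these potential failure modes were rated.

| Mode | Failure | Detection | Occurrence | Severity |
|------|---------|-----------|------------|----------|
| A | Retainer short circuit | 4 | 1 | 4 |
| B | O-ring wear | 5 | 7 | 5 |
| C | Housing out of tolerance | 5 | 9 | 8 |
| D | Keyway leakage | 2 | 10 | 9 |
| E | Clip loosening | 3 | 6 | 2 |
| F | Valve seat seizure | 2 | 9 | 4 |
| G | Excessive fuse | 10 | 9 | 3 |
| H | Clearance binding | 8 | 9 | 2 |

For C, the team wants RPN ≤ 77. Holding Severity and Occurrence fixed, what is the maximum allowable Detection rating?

1

C: S=8, O=9, D=5 → current RPN = 360.
Fixed product = 72. Need 72 × D ≤ 77, so D ≤ 77/72 = 1.07.
Maximum integer Detection rating = 1 (gives RPN 72; D=2 would give 144 > 77).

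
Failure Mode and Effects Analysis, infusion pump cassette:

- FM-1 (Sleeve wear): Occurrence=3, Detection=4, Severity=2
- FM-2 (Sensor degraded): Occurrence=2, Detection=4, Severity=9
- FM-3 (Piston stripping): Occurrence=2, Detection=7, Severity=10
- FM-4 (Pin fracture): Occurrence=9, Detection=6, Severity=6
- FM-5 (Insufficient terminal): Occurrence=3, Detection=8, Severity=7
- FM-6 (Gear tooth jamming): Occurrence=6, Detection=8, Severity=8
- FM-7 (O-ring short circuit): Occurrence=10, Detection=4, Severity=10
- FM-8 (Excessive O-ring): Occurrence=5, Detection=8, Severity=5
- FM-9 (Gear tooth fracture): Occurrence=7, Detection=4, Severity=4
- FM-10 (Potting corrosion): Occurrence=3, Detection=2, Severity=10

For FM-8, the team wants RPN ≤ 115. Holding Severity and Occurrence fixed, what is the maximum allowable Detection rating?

FM-8: S=5, O=5, D=8 → current RPN = 200.
Fixed product = 25. Need 25 × D ≤ 115, so D ≤ 115/25 = 4.60.
Maximum integer Detection rating = 4 (gives RPN 100; D=5 would give 125 > 115).

4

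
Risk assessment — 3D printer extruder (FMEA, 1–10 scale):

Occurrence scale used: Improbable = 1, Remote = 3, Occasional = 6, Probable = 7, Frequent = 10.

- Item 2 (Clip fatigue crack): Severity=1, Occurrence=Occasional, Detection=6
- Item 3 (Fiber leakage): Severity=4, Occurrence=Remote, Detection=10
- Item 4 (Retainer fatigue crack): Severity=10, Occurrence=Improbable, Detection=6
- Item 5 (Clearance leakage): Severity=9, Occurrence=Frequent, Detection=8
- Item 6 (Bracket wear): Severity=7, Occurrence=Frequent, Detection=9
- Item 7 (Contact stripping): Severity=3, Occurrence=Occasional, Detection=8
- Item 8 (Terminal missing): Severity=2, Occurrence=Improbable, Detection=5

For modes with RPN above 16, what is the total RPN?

1710

RPN = Severity × Occurrence × Detection:
  Item 2: 1 × 6 × 6 = 36
  Item 3: 4 × 3 × 10 = 120
  Item 4: 10 × 1 × 6 = 60
  Item 5: 9 × 10 × 8 = 720
  Item 6: 7 × 10 × 9 = 630
  Item 7: 3 × 6 × 8 = 144
  Item 8: 2 × 1 × 5 = 10
RPN > 16: Item 2 (36), Item 3 (120), Item 4 (60), Item 5 (720), Item 6 (630), Item 7 (144).
Sum: 36 + 120 + 60 + 720 + 630 + 144 = 1710.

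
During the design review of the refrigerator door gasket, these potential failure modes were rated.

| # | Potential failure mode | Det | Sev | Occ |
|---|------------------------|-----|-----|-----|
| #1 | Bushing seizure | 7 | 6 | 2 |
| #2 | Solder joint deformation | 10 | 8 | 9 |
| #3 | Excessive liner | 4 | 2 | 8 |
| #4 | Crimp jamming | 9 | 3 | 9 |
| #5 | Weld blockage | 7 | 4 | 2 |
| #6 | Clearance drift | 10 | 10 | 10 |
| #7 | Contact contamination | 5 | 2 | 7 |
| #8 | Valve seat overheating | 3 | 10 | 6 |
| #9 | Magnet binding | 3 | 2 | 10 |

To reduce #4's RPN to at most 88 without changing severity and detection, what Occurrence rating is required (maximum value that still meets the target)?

#4: S=3, O=9, D=9 → current RPN = 243.
Fixed product = 27. Need 27 × O ≤ 88, so O ≤ 88/27 = 3.26.
Maximum integer Occurrence rating = 3 (gives RPN 81; O=4 would give 108 > 88).

3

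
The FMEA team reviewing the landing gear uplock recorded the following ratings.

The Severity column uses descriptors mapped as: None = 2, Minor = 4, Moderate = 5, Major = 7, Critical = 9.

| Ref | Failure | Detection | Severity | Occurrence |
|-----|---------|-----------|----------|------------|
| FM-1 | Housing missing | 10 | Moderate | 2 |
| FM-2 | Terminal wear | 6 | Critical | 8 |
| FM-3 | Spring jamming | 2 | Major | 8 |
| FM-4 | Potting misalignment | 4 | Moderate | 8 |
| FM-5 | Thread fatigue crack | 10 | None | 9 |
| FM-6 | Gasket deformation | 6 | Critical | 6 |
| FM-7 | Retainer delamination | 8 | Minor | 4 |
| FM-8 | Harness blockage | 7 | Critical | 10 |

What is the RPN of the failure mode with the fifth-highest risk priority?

RPN = Severity × Occurrence × Detection:
  FM-1: 5 × 2 × 10 = 100
  FM-2: 9 × 8 × 6 = 432
  FM-3: 7 × 8 × 2 = 112
  FM-4: 5 × 8 × 4 = 160
  FM-5: 2 × 9 × 10 = 180
  FM-6: 9 × 6 × 6 = 324
  FM-7: 4 × 4 × 8 = 128
  FM-8: 9 × 10 × 7 = 630
Sorted descending: 630, 432, 324, 180, 160, 128, 112, 100.
The fifth-highest RPN is 160 (FM-4).

160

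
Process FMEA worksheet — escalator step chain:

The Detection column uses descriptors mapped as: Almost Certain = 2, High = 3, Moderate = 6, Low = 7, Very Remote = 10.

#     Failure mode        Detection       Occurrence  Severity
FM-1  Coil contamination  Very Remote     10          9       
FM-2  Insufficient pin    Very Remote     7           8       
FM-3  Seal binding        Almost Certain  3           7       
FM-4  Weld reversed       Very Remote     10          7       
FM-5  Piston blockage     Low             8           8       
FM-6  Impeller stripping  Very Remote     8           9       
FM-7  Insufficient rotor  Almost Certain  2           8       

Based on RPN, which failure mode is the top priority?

FM-1

RPN = Severity × Occurrence × Detection:
  FM-1: 9 × 10 × 10 = 900
  FM-2: 8 × 7 × 10 = 560
  FM-3: 7 × 3 × 2 = 42
  FM-4: 7 × 10 × 10 = 700
  FM-5: 8 × 8 × 7 = 448
  FM-6: 9 × 8 × 10 = 720
  FM-7: 8 × 2 × 2 = 32
Highest RPN is 900 → FM-1.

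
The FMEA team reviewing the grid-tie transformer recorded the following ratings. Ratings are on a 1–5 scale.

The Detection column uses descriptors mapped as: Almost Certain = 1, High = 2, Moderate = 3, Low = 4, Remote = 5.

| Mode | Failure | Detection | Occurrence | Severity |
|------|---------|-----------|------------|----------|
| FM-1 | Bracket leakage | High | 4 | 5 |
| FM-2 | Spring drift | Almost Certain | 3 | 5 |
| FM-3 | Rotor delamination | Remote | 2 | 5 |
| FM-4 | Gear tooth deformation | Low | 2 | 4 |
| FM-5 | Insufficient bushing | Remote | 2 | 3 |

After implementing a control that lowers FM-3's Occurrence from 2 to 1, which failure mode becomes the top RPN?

FM-1

RPN = Severity × Occurrence × Detection:
  FM-1: 5 × 4 × 2 = 40
  FM-2: 5 × 3 × 1 = 15
  FM-3: 5 × 2 × 5 = 50
  FM-4: 4 × 2 × 4 = 32
  FM-5: 3 × 2 × 5 = 30
After action: FM-3 → 5 × 1 × 5 = 25.
Revised RPNs: FM-1=40, FM-4=32, FM-5=30, FM-3=25, FM-2=15.
Highest is now FM-1 (40).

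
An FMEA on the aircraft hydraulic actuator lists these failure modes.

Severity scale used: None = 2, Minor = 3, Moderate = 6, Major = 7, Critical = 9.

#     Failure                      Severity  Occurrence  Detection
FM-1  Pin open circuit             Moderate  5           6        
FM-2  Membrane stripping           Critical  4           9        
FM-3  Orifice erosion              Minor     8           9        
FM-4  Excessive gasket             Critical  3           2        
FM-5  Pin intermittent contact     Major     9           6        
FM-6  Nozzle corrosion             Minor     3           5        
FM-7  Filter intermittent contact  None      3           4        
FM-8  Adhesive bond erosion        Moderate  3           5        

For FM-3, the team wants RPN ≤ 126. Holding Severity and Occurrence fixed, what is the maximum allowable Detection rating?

5

FM-3: S=3, O=8, D=9 → current RPN = 216.
Fixed product = 24. Need 24 × D ≤ 126, so D ≤ 126/24 = 5.25.
Maximum integer Detection rating = 5 (gives RPN 120; D=6 would give 144 > 126).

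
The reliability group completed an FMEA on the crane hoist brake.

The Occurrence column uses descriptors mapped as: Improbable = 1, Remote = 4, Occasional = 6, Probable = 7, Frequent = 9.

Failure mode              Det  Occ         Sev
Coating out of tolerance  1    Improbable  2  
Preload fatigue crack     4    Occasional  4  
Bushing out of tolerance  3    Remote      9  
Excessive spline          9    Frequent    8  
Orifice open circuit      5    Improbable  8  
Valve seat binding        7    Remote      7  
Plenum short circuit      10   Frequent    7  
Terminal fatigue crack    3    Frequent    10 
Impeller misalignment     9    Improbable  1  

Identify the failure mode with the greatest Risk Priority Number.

Excessive spline

RPN = Severity × Occurrence × Detection:
  Coating out of tolerance: 2 × 1 × 1 = 2
  Preload fatigue crack: 4 × 6 × 4 = 96
  Bushing out of tolerance: 9 × 4 × 3 = 108
  Excessive spline: 8 × 9 × 9 = 648
  Orifice open circuit: 8 × 1 × 5 = 40
  Valve seat binding: 7 × 4 × 7 = 196
  Plenum short circuit: 7 × 9 × 10 = 630
  Terminal fatigue crack: 10 × 9 × 3 = 270
  Impeller misalignment: 1 × 1 × 9 = 9
Highest RPN is 648 → Excessive spline.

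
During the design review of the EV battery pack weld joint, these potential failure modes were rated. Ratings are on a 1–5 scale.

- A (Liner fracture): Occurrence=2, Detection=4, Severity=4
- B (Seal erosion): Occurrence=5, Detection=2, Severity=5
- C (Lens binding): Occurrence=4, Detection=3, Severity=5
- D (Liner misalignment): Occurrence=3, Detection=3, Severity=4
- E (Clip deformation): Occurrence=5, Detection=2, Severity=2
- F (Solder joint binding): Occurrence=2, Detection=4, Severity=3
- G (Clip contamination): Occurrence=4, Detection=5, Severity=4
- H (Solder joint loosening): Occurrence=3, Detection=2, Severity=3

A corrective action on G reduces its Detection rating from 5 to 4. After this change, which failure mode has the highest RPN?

RPN = Severity × Occurrence × Detection:
  A: 4 × 2 × 4 = 32
  B: 5 × 5 × 2 = 50
  C: 5 × 4 × 3 = 60
  D: 4 × 3 × 3 = 36
  E: 2 × 5 × 2 = 20
  F: 3 × 2 × 4 = 24
  G: 4 × 4 × 5 = 80
  H: 3 × 3 × 2 = 18
After action: G → 4 × 4 × 4 = 64.
Revised RPNs: G=64, C=60, B=50, D=36, A=32, F=24, E=20, H=18.
Highest is now G (64).

G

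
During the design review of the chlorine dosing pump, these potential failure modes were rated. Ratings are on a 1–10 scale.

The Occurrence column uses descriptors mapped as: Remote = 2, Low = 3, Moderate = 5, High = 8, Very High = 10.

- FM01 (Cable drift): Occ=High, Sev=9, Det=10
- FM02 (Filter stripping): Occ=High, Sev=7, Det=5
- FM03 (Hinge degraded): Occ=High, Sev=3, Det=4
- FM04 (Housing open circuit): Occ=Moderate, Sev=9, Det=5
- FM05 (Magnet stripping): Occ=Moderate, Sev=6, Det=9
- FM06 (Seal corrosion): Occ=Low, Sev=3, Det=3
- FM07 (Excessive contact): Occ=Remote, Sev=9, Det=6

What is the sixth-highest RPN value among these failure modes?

96

RPN = Severity × Occurrence × Detection:
  FM01: 9 × 8 × 10 = 720
  FM02: 7 × 8 × 5 = 280
  FM03: 3 × 8 × 4 = 96
  FM04: 9 × 5 × 5 = 225
  FM05: 6 × 5 × 9 = 270
  FM06: 3 × 3 × 3 = 27
  FM07: 9 × 2 × 6 = 108
Sorted descending: 720, 280, 270, 225, 108, 96, 27.
The sixth-highest RPN is 96 (FM03).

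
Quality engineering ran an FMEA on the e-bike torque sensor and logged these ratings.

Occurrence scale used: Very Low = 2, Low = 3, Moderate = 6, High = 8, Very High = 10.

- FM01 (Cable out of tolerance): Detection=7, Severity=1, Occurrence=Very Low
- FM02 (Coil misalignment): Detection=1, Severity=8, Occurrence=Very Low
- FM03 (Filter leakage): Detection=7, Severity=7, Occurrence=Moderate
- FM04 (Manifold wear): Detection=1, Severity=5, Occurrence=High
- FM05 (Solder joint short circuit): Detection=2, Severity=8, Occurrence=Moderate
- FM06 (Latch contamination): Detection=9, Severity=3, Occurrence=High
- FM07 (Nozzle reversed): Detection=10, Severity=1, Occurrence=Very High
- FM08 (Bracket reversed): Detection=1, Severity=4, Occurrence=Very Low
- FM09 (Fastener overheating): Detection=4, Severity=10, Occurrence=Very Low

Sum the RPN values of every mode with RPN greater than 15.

RPN = Severity × Occurrence × Detection:
  FM01: 1 × 2 × 7 = 14
  FM02: 8 × 2 × 1 = 16
  FM03: 7 × 6 × 7 = 294
  FM04: 5 × 8 × 1 = 40
  FM05: 8 × 6 × 2 = 96
  FM06: 3 × 8 × 9 = 216
  FM07: 1 × 10 × 10 = 100
  FM08: 4 × 2 × 1 = 8
  FM09: 10 × 2 × 4 = 80
RPN > 15: FM02 (16), FM03 (294), FM04 (40), FM05 (96), FM06 (216), FM07 (100), FM09 (80).
Sum: 16 + 294 + 40 + 96 + 216 + 100 + 80 = 842.

842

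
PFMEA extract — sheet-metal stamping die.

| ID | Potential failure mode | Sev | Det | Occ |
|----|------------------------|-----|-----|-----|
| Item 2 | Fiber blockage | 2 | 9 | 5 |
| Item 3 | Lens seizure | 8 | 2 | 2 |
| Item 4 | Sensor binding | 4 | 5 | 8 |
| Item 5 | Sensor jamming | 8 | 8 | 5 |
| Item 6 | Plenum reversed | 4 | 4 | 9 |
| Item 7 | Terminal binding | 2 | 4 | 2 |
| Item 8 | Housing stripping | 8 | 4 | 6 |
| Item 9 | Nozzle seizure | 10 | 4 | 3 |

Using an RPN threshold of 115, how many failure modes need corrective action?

RPN = Severity × Occurrence × Detection:
  Item 2: 2 × 5 × 9 = 90
  Item 3: 8 × 2 × 2 = 32
  Item 4: 4 × 8 × 5 = 160
  Item 5: 8 × 5 × 8 = 320
  Item 6: 4 × 9 × 4 = 144
  Item 7: 2 × 2 × 4 = 16
  Item 8: 8 × 6 × 4 = 192
  Item 9: 10 × 3 × 4 = 120
Modes with RPN ≥ 115: Item 4 (160), Item 5 (320), Item 6 (144), Item 8 (192), Item 9 (120) → 5.

5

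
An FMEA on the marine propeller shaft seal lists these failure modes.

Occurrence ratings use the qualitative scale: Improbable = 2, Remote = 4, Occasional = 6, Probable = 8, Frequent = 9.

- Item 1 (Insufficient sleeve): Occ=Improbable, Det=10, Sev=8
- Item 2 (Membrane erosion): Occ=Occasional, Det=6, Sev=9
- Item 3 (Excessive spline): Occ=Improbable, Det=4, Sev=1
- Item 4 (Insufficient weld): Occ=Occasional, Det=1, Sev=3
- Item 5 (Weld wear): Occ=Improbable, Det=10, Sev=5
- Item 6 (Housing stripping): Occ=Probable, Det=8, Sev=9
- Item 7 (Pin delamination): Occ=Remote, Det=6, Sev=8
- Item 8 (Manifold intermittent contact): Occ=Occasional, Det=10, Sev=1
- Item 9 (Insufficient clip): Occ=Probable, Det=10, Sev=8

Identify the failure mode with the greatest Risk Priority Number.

RPN = Severity × Occurrence × Detection:
  Item 1: 8 × 2 × 10 = 160
  Item 2: 9 × 6 × 6 = 324
  Item 3: 1 × 2 × 4 = 8
  Item 4: 3 × 6 × 1 = 18
  Item 5: 5 × 2 × 10 = 100
  Item 6: 9 × 8 × 8 = 576
  Item 7: 8 × 4 × 6 = 192
  Item 8: 1 × 6 × 10 = 60
  Item 9: 8 × 8 × 10 = 640
Highest RPN is 640 → Item 9.

Item 9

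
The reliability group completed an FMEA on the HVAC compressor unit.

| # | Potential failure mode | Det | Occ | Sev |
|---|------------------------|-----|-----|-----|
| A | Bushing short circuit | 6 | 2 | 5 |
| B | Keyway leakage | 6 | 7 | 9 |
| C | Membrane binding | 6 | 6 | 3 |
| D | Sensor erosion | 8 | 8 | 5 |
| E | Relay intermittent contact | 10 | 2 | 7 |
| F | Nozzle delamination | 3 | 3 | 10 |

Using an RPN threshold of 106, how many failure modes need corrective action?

4

RPN = Severity × Occurrence × Detection:
  A: 5 × 2 × 6 = 60
  B: 9 × 7 × 6 = 378
  C: 3 × 6 × 6 = 108
  D: 5 × 8 × 8 = 320
  E: 7 × 2 × 10 = 140
  F: 10 × 3 × 3 = 90
Modes with RPN ≥ 106: B (378), C (108), D (320), E (140) → 4.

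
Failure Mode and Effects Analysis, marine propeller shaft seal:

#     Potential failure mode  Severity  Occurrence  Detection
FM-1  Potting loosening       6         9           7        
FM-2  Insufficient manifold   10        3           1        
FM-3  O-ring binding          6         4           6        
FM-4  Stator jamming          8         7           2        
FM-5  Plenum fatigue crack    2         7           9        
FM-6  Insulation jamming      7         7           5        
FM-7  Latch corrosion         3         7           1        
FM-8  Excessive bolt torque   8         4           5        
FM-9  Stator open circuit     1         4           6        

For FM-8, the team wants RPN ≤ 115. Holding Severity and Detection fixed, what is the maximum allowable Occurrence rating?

2

FM-8: S=8, O=4, D=5 → current RPN = 160.
Fixed product = 40. Need 40 × O ≤ 115, so O ≤ 115/40 = 2.88.
Maximum integer Occurrence rating = 2 (gives RPN 80; O=3 would give 120 > 115).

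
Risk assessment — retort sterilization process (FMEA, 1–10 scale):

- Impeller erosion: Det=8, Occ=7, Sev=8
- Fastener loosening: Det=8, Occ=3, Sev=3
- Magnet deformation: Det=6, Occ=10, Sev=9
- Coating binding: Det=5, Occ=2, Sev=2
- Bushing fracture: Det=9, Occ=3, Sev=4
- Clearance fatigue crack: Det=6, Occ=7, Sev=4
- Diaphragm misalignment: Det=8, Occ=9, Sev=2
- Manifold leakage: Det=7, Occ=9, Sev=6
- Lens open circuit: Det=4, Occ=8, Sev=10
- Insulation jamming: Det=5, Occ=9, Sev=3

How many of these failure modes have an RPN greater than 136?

6

RPN = Severity × Occurrence × Detection:
  Impeller erosion: 8 × 7 × 8 = 448
  Fastener loosening: 3 × 3 × 8 = 72
  Magnet deformation: 9 × 10 × 6 = 540
  Coating binding: 2 × 2 × 5 = 20
  Bushing fracture: 4 × 3 × 9 = 108
  Clearance fatigue crack: 4 × 7 × 6 = 168
  Diaphragm misalignment: 2 × 9 × 8 = 144
  Manifold leakage: 6 × 9 × 7 = 378
  Lens open circuit: 10 × 8 × 4 = 320
  Insulation jamming: 3 × 9 × 5 = 135
Modes with RPN > 136: Impeller erosion (448), Magnet deformation (540), Clearance fatigue crack (168), Diaphragm misalignment (144), Manifold leakage (378), Lens open circuit (320) → 6.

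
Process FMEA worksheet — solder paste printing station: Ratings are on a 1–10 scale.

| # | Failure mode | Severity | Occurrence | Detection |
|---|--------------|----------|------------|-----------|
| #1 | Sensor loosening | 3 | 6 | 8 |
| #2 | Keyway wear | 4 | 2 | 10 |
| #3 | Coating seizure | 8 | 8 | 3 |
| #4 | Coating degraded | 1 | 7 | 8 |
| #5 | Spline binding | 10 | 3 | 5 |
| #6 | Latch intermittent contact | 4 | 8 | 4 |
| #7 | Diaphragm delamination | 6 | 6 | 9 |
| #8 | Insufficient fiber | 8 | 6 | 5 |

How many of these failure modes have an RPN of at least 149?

4

RPN = Severity × Occurrence × Detection:
  #1: 3 × 6 × 8 = 144
  #2: 4 × 2 × 10 = 80
  #3: 8 × 8 × 3 = 192
  #4: 1 × 7 × 8 = 56
  #5: 10 × 3 × 5 = 150
  #6: 4 × 8 × 4 = 128
  #7: 6 × 6 × 9 = 324
  #8: 8 × 6 × 5 = 240
Modes with RPN ≥ 149: #3 (192), #5 (150), #7 (324), #8 (240) → 4.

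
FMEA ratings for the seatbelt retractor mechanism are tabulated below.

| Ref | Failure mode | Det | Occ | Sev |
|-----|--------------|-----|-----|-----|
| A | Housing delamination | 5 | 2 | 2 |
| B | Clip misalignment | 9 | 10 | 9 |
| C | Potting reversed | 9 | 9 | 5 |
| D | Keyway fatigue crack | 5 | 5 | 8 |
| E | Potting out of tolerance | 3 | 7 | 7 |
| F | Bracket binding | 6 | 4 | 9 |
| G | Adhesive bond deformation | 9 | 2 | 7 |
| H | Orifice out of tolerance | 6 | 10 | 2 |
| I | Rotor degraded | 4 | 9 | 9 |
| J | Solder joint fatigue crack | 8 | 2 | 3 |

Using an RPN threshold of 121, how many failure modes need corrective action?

RPN = Severity × Occurrence × Detection:
  A: 2 × 2 × 5 = 20
  B: 9 × 10 × 9 = 810
  C: 5 × 9 × 9 = 405
  D: 8 × 5 × 5 = 200
  E: 7 × 7 × 3 = 147
  F: 9 × 4 × 6 = 216
  G: 7 × 2 × 9 = 126
  H: 2 × 10 × 6 = 120
  I: 9 × 9 × 4 = 324
  J: 3 × 2 × 8 = 48
Modes with RPN ≥ 121: B (810), C (405), D (200), E (147), F (216), G (126), I (324) → 7.

7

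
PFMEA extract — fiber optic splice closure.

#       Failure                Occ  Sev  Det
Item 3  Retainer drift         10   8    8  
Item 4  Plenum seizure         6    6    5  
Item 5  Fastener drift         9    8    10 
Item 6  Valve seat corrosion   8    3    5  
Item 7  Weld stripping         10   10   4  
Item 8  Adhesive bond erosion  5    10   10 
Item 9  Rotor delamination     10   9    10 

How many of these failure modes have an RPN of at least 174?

6

RPN = Severity × Occurrence × Detection:
  Item 3: 8 × 10 × 8 = 640
  Item 4: 6 × 6 × 5 = 180
  Item 5: 8 × 9 × 10 = 720
  Item 6: 3 × 8 × 5 = 120
  Item 7: 10 × 10 × 4 = 400
  Item 8: 10 × 5 × 10 = 500
  Item 9: 9 × 10 × 10 = 900
Modes with RPN ≥ 174: Item 3 (640), Item 4 (180), Item 5 (720), Item 7 (400), Item 8 (500), Item 9 (900) → 6.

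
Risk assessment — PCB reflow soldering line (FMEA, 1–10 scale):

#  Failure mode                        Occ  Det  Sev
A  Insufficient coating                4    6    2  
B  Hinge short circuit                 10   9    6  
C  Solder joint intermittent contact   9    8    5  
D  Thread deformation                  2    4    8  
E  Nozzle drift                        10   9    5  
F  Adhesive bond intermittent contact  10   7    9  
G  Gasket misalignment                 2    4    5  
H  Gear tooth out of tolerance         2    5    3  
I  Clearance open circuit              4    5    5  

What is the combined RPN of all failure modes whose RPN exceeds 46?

RPN = Severity × Occurrence × Detection:
  A: 2 × 4 × 6 = 48
  B: 6 × 10 × 9 = 540
  C: 5 × 9 × 8 = 360
  D: 8 × 2 × 4 = 64
  E: 5 × 10 × 9 = 450
  F: 9 × 10 × 7 = 630
  G: 5 × 2 × 4 = 40
  H: 3 × 2 × 5 = 30
  I: 5 × 4 × 5 = 100
RPN > 46: A (48), B (540), C (360), D (64), E (450), F (630), I (100).
Sum: 48 + 540 + 360 + 64 + 450 + 630 + 100 = 2192.

2192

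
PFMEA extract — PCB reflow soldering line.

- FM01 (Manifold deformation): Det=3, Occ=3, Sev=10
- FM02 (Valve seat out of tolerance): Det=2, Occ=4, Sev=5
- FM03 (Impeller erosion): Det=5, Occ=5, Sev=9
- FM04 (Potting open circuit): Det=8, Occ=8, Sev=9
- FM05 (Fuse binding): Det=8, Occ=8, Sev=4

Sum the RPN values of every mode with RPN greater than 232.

832

RPN = Severity × Occurrence × Detection:
  FM01: 10 × 3 × 3 = 90
  FM02: 5 × 4 × 2 = 40
  FM03: 9 × 5 × 5 = 225
  FM04: 9 × 8 × 8 = 576
  FM05: 4 × 8 × 8 = 256
RPN > 232: FM04 (576), FM05 (256).
Sum: 576 + 256 = 832.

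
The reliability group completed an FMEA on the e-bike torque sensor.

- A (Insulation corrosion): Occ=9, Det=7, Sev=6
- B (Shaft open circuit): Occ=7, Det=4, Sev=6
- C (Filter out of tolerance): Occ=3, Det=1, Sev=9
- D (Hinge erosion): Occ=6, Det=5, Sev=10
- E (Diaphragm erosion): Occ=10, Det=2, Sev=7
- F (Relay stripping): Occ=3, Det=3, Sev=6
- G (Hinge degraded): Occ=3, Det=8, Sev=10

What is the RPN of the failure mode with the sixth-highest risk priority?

RPN = Severity × Occurrence × Detection:
  A: 6 × 9 × 7 = 378
  B: 6 × 7 × 4 = 168
  C: 9 × 3 × 1 = 27
  D: 10 × 6 × 5 = 300
  E: 7 × 10 × 2 = 140
  F: 6 × 3 × 3 = 54
  G: 10 × 3 × 8 = 240
Sorted descending: 378, 300, 240, 168, 140, 54, 27.
The sixth-highest RPN is 54 (F).

54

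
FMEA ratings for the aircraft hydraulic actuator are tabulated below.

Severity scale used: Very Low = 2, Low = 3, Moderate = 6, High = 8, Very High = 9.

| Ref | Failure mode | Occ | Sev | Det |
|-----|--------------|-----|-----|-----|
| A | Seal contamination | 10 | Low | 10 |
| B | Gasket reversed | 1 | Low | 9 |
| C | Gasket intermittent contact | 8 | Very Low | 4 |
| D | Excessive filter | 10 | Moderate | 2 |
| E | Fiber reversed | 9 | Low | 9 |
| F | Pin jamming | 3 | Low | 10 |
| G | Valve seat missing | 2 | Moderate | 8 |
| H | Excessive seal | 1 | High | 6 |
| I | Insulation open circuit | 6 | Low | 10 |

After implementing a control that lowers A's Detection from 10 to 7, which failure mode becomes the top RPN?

RPN = Severity × Occurrence × Detection:
  A: 3 × 10 × 10 = 300
  B: 3 × 1 × 9 = 27
  C: 2 × 8 × 4 = 64
  D: 6 × 10 × 2 = 120
  E: 3 × 9 × 9 = 243
  F: 3 × 3 × 10 = 90
  G: 6 × 2 × 8 = 96
  H: 8 × 1 × 6 = 48
  I: 3 × 6 × 10 = 180
After action: A → 3 × 10 × 7 = 210.
Revised RPNs: E=243, A=210, I=180, D=120, G=96, F=90, C=64, H=48, B=27.
Highest is now E (243).

E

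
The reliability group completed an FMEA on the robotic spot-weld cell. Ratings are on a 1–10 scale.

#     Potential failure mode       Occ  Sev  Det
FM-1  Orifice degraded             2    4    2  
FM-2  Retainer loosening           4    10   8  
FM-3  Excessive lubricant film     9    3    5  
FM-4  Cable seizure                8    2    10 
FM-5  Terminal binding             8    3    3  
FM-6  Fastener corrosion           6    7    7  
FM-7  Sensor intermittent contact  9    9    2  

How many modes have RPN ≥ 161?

3

RPN = Severity × Occurrence × Detection:
  FM-1: 4 × 2 × 2 = 16
  FM-2: 10 × 4 × 8 = 320
  FM-3: 3 × 9 × 5 = 135
  FM-4: 2 × 8 × 10 = 160
  FM-5: 3 × 8 × 3 = 72
  FM-6: 7 × 6 × 7 = 294
  FM-7: 9 × 9 × 2 = 162
Modes with RPN ≥ 161: FM-2 (320), FM-6 (294), FM-7 (162) → 3.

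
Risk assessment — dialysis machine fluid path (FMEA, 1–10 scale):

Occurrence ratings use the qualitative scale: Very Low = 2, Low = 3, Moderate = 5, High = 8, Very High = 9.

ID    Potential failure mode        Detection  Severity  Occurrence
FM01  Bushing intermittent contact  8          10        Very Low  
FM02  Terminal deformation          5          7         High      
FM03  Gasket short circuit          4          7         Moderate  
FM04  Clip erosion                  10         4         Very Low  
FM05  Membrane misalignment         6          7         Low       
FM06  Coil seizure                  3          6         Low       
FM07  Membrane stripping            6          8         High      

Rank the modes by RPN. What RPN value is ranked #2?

RPN = Severity × Occurrence × Detection:
  FM01: 10 × 2 × 8 = 160
  FM02: 7 × 8 × 5 = 280
  FM03: 7 × 5 × 4 = 140
  FM04: 4 × 2 × 10 = 80
  FM05: 7 × 3 × 6 = 126
  FM06: 6 × 3 × 3 = 54
  FM07: 8 × 8 × 6 = 384
Sorted descending: 384, 280, 160, 140, 126, 80, 54.
The second-highest RPN is 280 (FM02).

280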